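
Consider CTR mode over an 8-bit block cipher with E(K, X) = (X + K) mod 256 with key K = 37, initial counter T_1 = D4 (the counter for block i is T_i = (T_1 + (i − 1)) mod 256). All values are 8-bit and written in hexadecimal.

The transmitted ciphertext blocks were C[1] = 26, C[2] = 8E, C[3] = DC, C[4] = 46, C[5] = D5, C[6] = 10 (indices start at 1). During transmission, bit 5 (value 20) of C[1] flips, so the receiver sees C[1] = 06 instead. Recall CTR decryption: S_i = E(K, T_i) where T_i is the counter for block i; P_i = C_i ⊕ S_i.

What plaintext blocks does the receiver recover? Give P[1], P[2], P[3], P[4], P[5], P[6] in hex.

Only C[1] changed, to 06. In CTR, a change in C_i flips the same bit in P_i only; the keystream is unaffected. Decrypting the received ciphertext:
P[1]: T = D4, S = E(K, T) = 0B; 06 ⊕ 0B = 0D.
P[2]: T = D5, S = E(K, T) = 0C; 8E ⊕ 0C = 82.
P[3]: T = D6, S = E(K, T) = 0D; DC ⊕ 0D = D1.
P[4]: T = D7, S = E(K, T) = 0E; 46 ⊕ 0E = 48.
P[5]: T = D8, S = E(K, T) = 0F; D5 ⊕ 0F = DA.
P[6]: T = D9, S = E(K, T) = 10; 10 ⊕ 10 = 00.
Blocks that differ from the original plaintext: P[1].

P[1] = 0D, P[2] = 82, P[3] = D1, P[4] = 48, P[5] = DA, P[6] = 00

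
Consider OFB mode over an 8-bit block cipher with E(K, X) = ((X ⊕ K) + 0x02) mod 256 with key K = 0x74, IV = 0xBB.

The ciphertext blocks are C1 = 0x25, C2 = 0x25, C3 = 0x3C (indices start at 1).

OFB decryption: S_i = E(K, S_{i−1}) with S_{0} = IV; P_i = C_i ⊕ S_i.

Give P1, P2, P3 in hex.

P1: S = E(K, 0xBB) = 0xD1; 0x25 ⊕ 0xD1 = 0xF4.
P2: S = E(K, 0xD1) = 0xA7; 0x25 ⊕ 0xA7 = 0x82.
P3: S = E(K, 0xA7) = 0xD5; 0x3C ⊕ 0xD5 = 0xE9.

P1 = 0xF4, P2 = 0x82, P3 = 0xE9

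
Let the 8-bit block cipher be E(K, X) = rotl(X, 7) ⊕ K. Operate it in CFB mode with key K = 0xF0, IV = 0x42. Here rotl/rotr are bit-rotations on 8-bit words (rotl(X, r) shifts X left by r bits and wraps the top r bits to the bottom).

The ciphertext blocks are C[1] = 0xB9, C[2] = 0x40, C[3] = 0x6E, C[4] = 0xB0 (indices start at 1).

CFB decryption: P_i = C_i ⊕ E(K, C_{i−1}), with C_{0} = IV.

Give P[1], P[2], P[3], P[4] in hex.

P[1] = 0x68, P[2] = 0x6C, P[3] = 0xBE, P[4] = 0x77

P[1]: E(K, 0x42) = 0xD1; 0xB9 ⊕ 0xD1 = 0x68.
P[2]: E(K, 0xB9) = 0x2C; 0x40 ⊕ 0x2C = 0x6C.
P[3]: E(K, 0x40) = 0xD0; 0x6E ⊕ 0xD0 = 0xBE.
P[4]: E(K, 0x6E) = 0xC7; 0xB0 ⊕ 0xC7 = 0x77.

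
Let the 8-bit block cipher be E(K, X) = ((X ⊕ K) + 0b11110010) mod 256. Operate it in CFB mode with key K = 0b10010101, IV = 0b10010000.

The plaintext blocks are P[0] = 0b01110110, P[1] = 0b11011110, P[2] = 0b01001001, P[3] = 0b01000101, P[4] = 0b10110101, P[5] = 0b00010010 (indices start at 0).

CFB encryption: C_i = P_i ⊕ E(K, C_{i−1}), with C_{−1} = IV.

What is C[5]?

C[5] = 0b11011011

C[0]: E(K, 0b10010000) = 0b11110111; 0b01110110 ⊕ 0b11110111 = 0b10000001.
C[1]: E(K, 0b10000001) = 0b00000110; 0b11011110 ⊕ 0b00000110 = 0b11011000.
C[2]: E(K, 0b11011000) = 0b00111111; 0b01001001 ⊕ 0b00111111 = 0b01110110.
C[3]: E(K, 0b01110110) = 0b11010101; 0b01000101 ⊕ 0b11010101 = 0b10010000.
C[4]: E(K, 0b10010000) = 0b11110111; 0b10110101 ⊕ 0b11110111 = 0b01000010.
C[5]: E(K, 0b01000010) = 0b11001001; 0b00010010 ⊕ 0b11001001 = 0b11011011.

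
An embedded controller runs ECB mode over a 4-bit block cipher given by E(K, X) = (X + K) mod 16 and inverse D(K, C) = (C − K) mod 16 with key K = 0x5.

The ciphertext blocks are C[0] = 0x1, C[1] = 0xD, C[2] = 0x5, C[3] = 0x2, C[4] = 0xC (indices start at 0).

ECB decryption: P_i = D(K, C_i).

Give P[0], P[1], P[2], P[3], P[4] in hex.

P[0]: D(K, 0x1) = 0xC.
P[1]: D(K, 0xD) = 0x8.
P[2]: D(K, 0x5) = 0x0.
P[3]: D(K, 0x2) = 0xD.
P[4]: D(K, 0xC) = 0x7.

P[0] = 0xC, P[1] = 0x8, P[2] = 0x0, P[3] = 0xD, P[4] = 0x7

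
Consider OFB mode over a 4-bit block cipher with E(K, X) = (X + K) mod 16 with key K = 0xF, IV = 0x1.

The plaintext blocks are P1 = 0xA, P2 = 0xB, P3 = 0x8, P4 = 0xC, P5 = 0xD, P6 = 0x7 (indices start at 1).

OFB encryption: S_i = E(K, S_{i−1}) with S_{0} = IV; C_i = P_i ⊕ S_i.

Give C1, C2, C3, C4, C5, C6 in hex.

C1: S = E(K, 0x1) = 0x0; 0xA ⊕ 0x0 = 0xA.
C2: S = E(K, 0x0) = 0xF; 0xB ⊕ 0xF = 0x4.
C3: S = E(K, 0xF) = 0xE; 0x8 ⊕ 0xE = 0x6.
C4: S = E(K, 0xE) = 0xD; 0xC ⊕ 0xD = 0x1.
C5: S = E(K, 0xD) = 0xC; 0xD ⊕ 0xC = 0x1.
C6: S = E(K, 0xC) = 0xB; 0x7 ⊕ 0xB = 0xC.

C1 = 0xA, C2 = 0x4, C3 = 0x6, C4 = 0x1, C5 = 0x1, C6 = 0xC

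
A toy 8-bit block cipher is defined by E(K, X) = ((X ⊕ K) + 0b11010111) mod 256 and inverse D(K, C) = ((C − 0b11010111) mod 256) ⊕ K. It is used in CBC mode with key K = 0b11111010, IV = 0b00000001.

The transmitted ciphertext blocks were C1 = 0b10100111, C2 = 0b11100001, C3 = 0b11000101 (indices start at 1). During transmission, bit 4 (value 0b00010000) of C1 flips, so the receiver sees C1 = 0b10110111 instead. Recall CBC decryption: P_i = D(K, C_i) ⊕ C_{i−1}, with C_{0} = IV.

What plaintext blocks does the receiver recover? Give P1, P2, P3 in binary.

Only C1 changed, to 0b10110111. In CBC, a change in C_i garbles P_i and flips the same bit in P_{i+1}. Decrypting the received ciphertext:
P1: D(K, 0b10110111) = 0b00011010; 0b00011010 ⊕ 0b00000001 = 0b00011011.
P2: D(K, 0b11100001) = 0b11110000; 0b11110000 ⊕ 0b10110111 = 0b01000111.
P3: D(K, 0b11000101) = 0b00010100; 0b00010100 ⊕ 0b11100001 = 0b11110101.
Blocks that differ from the original plaintext: P1, P2.

P1 = 0b00011011, P2 = 0b01000111, P3 = 0b11110101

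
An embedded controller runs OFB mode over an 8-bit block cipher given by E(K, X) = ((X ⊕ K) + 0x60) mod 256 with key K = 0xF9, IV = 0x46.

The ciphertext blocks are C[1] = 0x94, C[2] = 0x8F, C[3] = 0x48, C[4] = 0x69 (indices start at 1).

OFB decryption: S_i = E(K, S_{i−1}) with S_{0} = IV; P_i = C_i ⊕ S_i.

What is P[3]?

P[3] = 0x57

P[1]: S = E(K, 0x46) = 0x1F; 0x94 ⊕ 0x1F = 0x8B.
P[2]: S = E(K, 0x1F) = 0x46; 0x8F ⊕ 0x46 = 0xC9.
P[3]: S = E(K, 0x46) = 0x1F; 0x48 ⊕ 0x1F = 0x57.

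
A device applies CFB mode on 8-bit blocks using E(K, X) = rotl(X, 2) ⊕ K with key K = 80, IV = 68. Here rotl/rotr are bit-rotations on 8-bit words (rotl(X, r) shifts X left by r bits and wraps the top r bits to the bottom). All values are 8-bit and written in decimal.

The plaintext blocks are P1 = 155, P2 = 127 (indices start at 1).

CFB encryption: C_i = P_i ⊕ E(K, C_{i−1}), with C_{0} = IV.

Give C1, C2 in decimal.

C1 = 218, C2 = 68

C1: E(K, 68) = 65; 155 ⊕ 65 = 218.
C2: E(K, 218) = 59; 127 ⊕ 59 = 68.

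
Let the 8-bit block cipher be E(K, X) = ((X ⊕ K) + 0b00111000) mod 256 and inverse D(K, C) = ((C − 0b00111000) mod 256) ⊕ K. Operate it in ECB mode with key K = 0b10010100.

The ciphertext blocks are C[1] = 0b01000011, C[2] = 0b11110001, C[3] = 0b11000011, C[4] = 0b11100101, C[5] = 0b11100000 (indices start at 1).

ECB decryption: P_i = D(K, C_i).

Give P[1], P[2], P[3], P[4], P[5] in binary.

P[1]: D(K, 0b01000011) = 0b10011111.
P[2]: D(K, 0b11110001) = 0b00101101.
P[3]: D(K, 0b11000011) = 0b00011111.
P[4]: D(K, 0b11100101) = 0b00111001.
P[5]: D(K, 0b11100000) = 0b00111100.

P[1] = 0b10011111, P[2] = 0b00101101, P[3] = 0b00011111, P[4] = 0b00111001, P[5] = 0b00111100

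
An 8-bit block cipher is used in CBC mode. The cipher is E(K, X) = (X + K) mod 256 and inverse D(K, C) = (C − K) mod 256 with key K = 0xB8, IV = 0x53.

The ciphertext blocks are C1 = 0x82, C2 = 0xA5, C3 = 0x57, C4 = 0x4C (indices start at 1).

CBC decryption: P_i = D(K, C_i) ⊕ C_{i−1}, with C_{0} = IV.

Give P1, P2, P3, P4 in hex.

P1: D(K, 0x82) = 0xCA; 0xCA ⊕ 0x53 = 0x99.
P2: D(K, 0xA5) = 0xED; 0xED ⊕ 0x82 = 0x6F.
P3: D(K, 0x57) = 0x9F; 0x9F ⊕ 0xA5 = 0x3A.
P4: D(K, 0x4C) = 0x94; 0x94 ⊕ 0x57 = 0xC3.

P1 = 0x99, P2 = 0x6F, P3 = 0x3A, P4 = 0xC3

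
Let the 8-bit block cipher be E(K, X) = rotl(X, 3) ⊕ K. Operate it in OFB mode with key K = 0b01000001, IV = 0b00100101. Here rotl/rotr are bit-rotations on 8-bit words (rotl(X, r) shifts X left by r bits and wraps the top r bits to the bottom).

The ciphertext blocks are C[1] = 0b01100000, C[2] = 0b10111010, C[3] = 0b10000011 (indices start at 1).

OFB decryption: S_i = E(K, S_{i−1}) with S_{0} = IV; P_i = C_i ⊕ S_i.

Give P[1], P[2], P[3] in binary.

P[1] = 0b00001000, P[2] = 0b10111000, P[3] = 0b11010010

P[1]: S = E(K, 0b00100101) = 0b01101000; 0b01100000 ⊕ 0b01101000 = 0b00001000.
P[2]: S = E(K, 0b01101000) = 0b00000010; 0b10111010 ⊕ 0b00000010 = 0b10111000.
P[3]: S = E(K, 0b00000010) = 0b01010001; 0b10000011 ⊕ 0b01010001 = 0b11010010.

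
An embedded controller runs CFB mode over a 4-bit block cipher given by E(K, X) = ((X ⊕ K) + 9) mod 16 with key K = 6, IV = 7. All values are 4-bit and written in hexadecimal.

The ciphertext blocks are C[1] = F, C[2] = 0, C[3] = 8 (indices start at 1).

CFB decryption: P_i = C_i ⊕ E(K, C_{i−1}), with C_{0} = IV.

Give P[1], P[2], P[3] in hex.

P[1]: E(K, 7) = A; F ⊕ A = 5.
P[2]: E(K, F) = 2; 0 ⊕ 2 = 2.
P[3]: E(K, 0) = F; 8 ⊕ F = 7.

P[1] = 5, P[2] = 2, P[3] = 7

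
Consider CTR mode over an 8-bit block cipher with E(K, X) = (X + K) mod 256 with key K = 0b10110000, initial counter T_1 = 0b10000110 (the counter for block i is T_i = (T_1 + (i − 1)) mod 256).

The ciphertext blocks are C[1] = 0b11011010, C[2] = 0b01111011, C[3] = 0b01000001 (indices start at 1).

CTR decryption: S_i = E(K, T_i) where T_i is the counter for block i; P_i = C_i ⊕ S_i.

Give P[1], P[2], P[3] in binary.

P[1] = 0b11101100, P[2] = 0b01001100, P[3] = 0b01111001

P[1]: T = 0b10000110, S = E(K, T) = 0b00110110; 0b11011010 ⊕ 0b00110110 = 0b11101100.
P[2]: T = 0b10000111, S = E(K, T) = 0b00110111; 0b01111011 ⊕ 0b00110111 = 0b01001100.
P[3]: T = 0b10001000, S = E(K, T) = 0b00111000; 0b01000001 ⊕ 0b00111000 = 0b01111001.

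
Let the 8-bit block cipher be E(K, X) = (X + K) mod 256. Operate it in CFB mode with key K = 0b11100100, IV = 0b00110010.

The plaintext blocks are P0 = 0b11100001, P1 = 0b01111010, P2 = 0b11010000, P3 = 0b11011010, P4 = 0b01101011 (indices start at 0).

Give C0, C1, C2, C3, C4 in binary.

C0 = 0b11110111, C1 = 0b10100001, C2 = 0b01010101, C3 = 0b11100011, C4 = 0b10101100

CFB encryption: C_i = P_i ⊕ E(K, C_{i−1}), with C_{−1} = IV.
C0: E(K, 0b00110010) = 0b00010110; 0b11100001 ⊕ 0b00010110 = 0b11110111.
C1: E(K, 0b11110111) = 0b11011011; 0b01111010 ⊕ 0b11011011 = 0b10100001.
C2: E(K, 0b10100001) = 0b10000101; 0b11010000 ⊕ 0b10000101 = 0b01010101.
C3: E(K, 0b01010101) = 0b00111001; 0b11011010 ⊕ 0b00111001 = 0b11100011.
C4: E(K, 0b11100011) = 0b11000111; 0b01101011 ⊕ 0b11000111 = 0b10101100.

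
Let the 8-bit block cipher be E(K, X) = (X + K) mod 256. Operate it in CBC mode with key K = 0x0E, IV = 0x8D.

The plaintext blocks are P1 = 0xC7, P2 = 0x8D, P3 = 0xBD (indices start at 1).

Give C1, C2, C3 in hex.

CBC encryption: C_i = E(K, P_i ⊕ C_{i−1}), with C_{0} = IV.
C1: P1 ⊕ 0x8D = 0x4A; E(K, 0x4A) = 0x58.
C2: P2 ⊕ 0x58 = 0xD5; E(K, 0xD5) = 0xE3.
C3: P3 ⊕ 0xE3 = 0x5E; E(K, 0x5E) = 0x6C.

C1 = 0x58, C2 = 0xE3, C3 = 0x6C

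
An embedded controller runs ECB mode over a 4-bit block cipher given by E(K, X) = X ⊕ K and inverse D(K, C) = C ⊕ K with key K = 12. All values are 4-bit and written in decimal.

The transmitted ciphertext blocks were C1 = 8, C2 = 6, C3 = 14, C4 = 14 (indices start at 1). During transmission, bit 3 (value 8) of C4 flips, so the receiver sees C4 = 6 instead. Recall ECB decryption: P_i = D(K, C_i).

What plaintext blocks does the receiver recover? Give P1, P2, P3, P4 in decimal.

Only C4 changed, to 6. In ECB, a change in C_i affects only P_i. Decrypting the received ciphertext:
P1: D(K, 8) = 4.
P2: D(K, 6) = 10.
P3: D(K, 14) = 2.
P4: D(K, 6) = 10.
Blocks that differ from the original plaintext: P4.

P1 = 4, P2 = 10, P3 = 2, P4 = 10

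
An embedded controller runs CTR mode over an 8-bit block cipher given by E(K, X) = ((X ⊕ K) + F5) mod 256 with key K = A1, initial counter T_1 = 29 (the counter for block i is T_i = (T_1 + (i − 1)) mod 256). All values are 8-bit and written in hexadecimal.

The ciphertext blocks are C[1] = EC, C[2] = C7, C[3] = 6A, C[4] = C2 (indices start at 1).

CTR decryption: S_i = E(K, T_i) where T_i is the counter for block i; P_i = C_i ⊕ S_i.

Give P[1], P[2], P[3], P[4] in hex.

P[1] = 91, P[2] = 47, P[3] = 15, P[4] = 40

P[1]: T = 29, S = E(K, T) = 7D; EC ⊕ 7D = 91.
P[2]: T = 2A, S = E(K, T) = 80; C7 ⊕ 80 = 47.
P[3]: T = 2B, S = E(K, T) = 7F; 6A ⊕ 7F = 15.
P[4]: T = 2C, S = E(K, T) = 82; C2 ⊕ 82 = 40.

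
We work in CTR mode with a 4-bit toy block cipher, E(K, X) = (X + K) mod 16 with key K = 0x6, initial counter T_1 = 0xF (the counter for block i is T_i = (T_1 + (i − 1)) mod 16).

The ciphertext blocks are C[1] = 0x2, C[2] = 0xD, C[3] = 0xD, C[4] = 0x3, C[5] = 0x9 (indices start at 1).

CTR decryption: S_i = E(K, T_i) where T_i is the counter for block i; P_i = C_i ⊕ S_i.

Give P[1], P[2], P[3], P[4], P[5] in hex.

P[1] = 0x7, P[2] = 0xB, P[3] = 0xA, P[4] = 0xB, P[5] = 0x0

P[1]: T = 0xF, S = E(K, T) = 0x5; 0x2 ⊕ 0x5 = 0x7.
P[2]: T = 0x0, S = E(K, T) = 0x6; 0xD ⊕ 0x6 = 0xB.
P[3]: T = 0x1, S = E(K, T) = 0x7; 0xD ⊕ 0x7 = 0xA.
P[4]: T = 0x2, S = E(K, T) = 0x8; 0x3 ⊕ 0x8 = 0xB.
P[5]: T = 0x3, S = E(K, T) = 0x9; 0x9 ⊕ 0x9 = 0x0.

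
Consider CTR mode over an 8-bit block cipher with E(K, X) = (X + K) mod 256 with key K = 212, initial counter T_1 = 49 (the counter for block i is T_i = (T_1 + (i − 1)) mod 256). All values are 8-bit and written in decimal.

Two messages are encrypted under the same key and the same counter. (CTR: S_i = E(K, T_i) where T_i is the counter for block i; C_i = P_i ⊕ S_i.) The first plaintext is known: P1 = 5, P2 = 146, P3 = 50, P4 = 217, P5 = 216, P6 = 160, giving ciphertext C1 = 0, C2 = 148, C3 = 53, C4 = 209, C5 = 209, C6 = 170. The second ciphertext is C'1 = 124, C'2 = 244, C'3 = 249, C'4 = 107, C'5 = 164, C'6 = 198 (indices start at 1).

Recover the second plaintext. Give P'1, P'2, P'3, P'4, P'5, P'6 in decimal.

In CTR with a reused counter, both messages share the same keystream S_i, so C_i ⊕ C'_i = P_i ⊕ P'_i and thus P'_i = P_i ⊕ C_i ⊕ C'_i.
P'1: 5 ⊕ 0 ⊕ 124 = 121.
P'2: 146 ⊕ 148 ⊕ 244 = 242.
P'3: 50 ⊕ 53 ⊕ 249 = 254.
P'4: 217 ⊕ 209 ⊕ 107 = 99.
P'5: 216 ⊕ 209 ⊕ 164 = 173.
P'6: 160 ⊕ 170 ⊕ 198 = 204.

P'1 = 121, P'2 = 242, P'3 = 254, P'4 = 99, P'5 = 173, P'6 = 204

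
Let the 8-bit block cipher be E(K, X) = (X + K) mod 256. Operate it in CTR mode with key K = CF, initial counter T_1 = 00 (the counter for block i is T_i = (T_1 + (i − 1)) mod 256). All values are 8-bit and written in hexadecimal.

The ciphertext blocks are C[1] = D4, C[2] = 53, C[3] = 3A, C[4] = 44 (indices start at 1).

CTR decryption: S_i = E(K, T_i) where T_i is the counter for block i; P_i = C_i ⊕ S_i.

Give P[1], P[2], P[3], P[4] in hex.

P[1]: T = 00, S = E(K, T) = CF; D4 ⊕ CF = 1B.
P[2]: T = 01, S = E(K, T) = D0; 53 ⊕ D0 = 83.
P[3]: T = 02, S = E(K, T) = D1; 3A ⊕ D1 = EB.
P[4]: T = 03, S = E(K, T) = D2; 44 ⊕ D2 = 96.

P[1] = 1B, P[2] = 83, P[3] = EB, P[4] = 96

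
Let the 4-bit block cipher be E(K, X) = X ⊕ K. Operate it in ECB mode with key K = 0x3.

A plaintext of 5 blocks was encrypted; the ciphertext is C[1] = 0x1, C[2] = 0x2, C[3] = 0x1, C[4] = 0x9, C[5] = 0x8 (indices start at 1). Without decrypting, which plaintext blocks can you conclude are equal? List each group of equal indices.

ECB encrypts each block independently with the same key, so equal ciphertext blocks imply equal plaintext blocks.
C[1] = C[3] = 0x1, so P[1] = P[3].

P[1] = P[3]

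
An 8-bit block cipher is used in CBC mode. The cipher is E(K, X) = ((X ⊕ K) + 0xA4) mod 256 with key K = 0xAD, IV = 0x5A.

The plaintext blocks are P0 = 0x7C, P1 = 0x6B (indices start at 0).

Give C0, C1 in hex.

C0 = 0x2F, C1 = 0x8D

CBC encryption: C_i = E(K, P_i ⊕ C_{i−1}), with C_{−1} = IV.
C0: P0 ⊕ 0x5A = 0x26; E(K, 0x26) = 0x2F.
C1: P1 ⊕ 0x2F = 0x44; E(K, 0x44) = 0x8D.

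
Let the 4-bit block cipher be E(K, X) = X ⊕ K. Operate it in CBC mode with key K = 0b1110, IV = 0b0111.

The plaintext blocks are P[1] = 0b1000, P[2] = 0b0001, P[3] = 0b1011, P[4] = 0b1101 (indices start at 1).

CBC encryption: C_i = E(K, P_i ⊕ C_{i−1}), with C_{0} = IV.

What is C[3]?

C[3] = 0b1011

C[1]: P[1] ⊕ 0b0111 = 0b1111; E(K, 0b1111) = 0b0001.
C[2]: P[2] ⊕ 0b0001 = 0b0000; E(K, 0b0000) = 0b1110.
C[3]: P[3] ⊕ 0b1110 = 0b0101; E(K, 0b0101) = 0b1011.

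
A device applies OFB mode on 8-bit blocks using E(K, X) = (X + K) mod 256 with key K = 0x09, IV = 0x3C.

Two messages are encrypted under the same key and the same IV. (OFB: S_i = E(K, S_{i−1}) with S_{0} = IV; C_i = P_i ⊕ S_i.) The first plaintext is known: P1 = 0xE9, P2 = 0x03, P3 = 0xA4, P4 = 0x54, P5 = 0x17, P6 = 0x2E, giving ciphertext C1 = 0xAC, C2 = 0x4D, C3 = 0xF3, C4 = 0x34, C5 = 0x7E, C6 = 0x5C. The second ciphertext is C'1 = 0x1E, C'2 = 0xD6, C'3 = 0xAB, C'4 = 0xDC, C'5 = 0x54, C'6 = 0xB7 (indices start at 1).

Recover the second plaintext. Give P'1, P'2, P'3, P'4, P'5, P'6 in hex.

In OFB with a reused IV, both messages share the same keystream S_i, so C_i ⊕ C'_i = P_i ⊕ P'_i and thus P'_i = P_i ⊕ C_i ⊕ C'_i.
P'1: 0xE9 ⊕ 0xAC ⊕ 0x1E = 0x5B.
P'2: 0x03 ⊕ 0x4D ⊕ 0xD6 = 0x98.
P'3: 0xA4 ⊕ 0xF3 ⊕ 0xAB = 0xFC.
P'4: 0x54 ⊕ 0x34 ⊕ 0xDC = 0xBC.
P'5: 0x17 ⊕ 0x7E ⊕ 0x54 = 0x3D.
P'6: 0x2E ⊕ 0x5C ⊕ 0xB7 = 0xC5.

P'1 = 0x5B, P'2 = 0x98, P'3 = 0xFC, P'4 = 0xBC, P'5 = 0x3D, P'6 = 0xC5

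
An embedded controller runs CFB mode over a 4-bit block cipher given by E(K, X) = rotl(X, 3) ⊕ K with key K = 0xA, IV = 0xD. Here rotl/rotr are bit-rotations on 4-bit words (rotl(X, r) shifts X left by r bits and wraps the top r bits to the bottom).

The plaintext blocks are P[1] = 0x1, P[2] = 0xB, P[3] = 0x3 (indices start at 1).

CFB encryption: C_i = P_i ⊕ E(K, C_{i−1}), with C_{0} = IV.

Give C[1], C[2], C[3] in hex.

C[1] = 0x5, C[2] = 0xB, C[3] = 0x4

C[1]: E(K, 0xD) = 0x4; 0x1 ⊕ 0x4 = 0x5.
C[2]: E(K, 0x5) = 0x0; 0xB ⊕ 0x0 = 0xB.
C[3]: E(K, 0xB) = 0x7; 0x3 ⊕ 0x7 = 0x4.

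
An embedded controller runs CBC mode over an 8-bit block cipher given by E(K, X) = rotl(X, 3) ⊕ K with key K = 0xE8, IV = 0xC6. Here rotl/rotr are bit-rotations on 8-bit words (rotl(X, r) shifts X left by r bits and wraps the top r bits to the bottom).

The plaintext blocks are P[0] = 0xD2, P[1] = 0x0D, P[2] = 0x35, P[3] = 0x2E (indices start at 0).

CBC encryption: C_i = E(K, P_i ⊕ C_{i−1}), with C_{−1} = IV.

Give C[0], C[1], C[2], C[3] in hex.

C[0] = 0x48, C[1] = 0xC2, C[2] = 0x57, C[3] = 0x23

C[0]: P[0] ⊕ 0xC6 = 0x14; E(K, 0x14) = 0x48.
C[1]: P[1] ⊕ 0x48 = 0x45; E(K, 0x45) = 0xC2.
C[2]: P[2] ⊕ 0xC2 = 0xF7; E(K, 0xF7) = 0x57.
C[3]: P[3] ⊕ 0x57 = 0x79; E(K, 0x79) = 0x23.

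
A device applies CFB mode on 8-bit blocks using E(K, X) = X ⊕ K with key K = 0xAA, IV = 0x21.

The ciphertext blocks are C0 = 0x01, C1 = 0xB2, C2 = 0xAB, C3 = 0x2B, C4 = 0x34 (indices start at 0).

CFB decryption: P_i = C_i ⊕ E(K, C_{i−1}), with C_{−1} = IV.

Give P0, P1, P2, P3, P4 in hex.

P0 = 0x8A, P1 = 0x19, P2 = 0xB3, P3 = 0x2A, P4 = 0xB5

P0: E(K, 0x21) = 0x8B; 0x01 ⊕ 0x8B = 0x8A.
P1: E(K, 0x01) = 0xAB; 0xB2 ⊕ 0xAB = 0x19.
P2: E(K, 0xB2) = 0x18; 0xAB ⊕ 0x18 = 0xB3.
P3: E(K, 0xAB) = 0x01; 0x2B ⊕ 0x01 = 0x2A.
P4: E(K, 0x2B) = 0x81; 0x34 ⊕ 0x81 = 0xB5.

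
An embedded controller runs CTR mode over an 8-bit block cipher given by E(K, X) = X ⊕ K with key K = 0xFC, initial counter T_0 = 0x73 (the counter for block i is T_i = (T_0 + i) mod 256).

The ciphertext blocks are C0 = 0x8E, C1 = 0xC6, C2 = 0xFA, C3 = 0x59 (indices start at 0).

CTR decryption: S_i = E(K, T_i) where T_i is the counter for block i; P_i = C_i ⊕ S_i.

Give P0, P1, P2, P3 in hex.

P0 = 0x01, P1 = 0x4E, P2 = 0x73, P3 = 0xD3

P0: T = 0x73, S = E(K, T) = 0x8F; 0x8E ⊕ 0x8F = 0x01.
P1: T = 0x74, S = E(K, T) = 0x88; 0xC6 ⊕ 0x88 = 0x4E.
P2: T = 0x75, S = E(K, T) = 0x89; 0xFA ⊕ 0x89 = 0x73.
P3: T = 0x76, S = E(K, T) = 0x8A; 0x59 ⊕ 0x8A = 0xD3.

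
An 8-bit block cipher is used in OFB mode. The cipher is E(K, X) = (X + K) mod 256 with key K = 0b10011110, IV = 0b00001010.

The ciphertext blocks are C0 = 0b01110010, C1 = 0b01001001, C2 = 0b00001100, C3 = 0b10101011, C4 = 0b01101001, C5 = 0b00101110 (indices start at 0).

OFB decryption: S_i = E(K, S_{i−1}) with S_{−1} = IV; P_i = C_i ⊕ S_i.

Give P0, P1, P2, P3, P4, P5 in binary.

P0 = 0b11011010, P1 = 0b00001111, P2 = 0b11101000, P3 = 0b00101001, P4 = 0b01001001, P5 = 0b10010000

P0: S = E(K, 0b00001010) = 0b10101000; 0b01110010 ⊕ 0b10101000 = 0b11011010.
P1: S = E(K, 0b10101000) = 0b01000110; 0b01001001 ⊕ 0b01000110 = 0b00001111.
P2: S = E(K, 0b01000110) = 0b11100100; 0b00001100 ⊕ 0b11100100 = 0b11101000.
P3: S = E(K, 0b11100100) = 0b10000010; 0b10101011 ⊕ 0b10000010 = 0b00101001.
P4: S = E(K, 0b10000010) = 0b00100000; 0b01101001 ⊕ 0b00100000 = 0b01001001.
P5: S = E(K, 0b00100000) = 0b10111110; 0b00101110 ⊕ 0b10111110 = 0b10010000.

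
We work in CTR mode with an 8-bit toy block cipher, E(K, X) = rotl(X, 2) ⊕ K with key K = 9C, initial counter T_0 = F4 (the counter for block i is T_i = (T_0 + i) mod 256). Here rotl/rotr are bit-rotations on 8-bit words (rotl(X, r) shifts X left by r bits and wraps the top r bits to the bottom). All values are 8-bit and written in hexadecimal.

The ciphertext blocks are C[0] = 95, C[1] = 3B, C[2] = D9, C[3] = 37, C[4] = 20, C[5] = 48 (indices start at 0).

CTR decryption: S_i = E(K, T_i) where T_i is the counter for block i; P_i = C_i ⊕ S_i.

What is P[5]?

P[5]: T = F9, S = E(K, T) = 7B; 48 ⊕ 7B = 33.

P[5] = 33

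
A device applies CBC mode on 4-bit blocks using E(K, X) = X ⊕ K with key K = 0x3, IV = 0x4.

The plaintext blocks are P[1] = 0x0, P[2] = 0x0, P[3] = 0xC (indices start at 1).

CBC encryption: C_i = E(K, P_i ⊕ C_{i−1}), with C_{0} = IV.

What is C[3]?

C[1]: P[1] ⊕ 0x4 = 0x4; E(K, 0x4) = 0x7.
C[2]: P[2] ⊕ 0x7 = 0x7; E(K, 0x7) = 0x4.
C[3]: P[3] ⊕ 0x4 = 0x8; E(K, 0x8) = 0xB.

C[3] = 0xB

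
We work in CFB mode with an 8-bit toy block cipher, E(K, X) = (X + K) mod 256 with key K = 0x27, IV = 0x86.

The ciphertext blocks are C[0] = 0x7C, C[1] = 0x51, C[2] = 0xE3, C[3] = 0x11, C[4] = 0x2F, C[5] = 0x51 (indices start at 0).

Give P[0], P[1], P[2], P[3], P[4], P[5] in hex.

P[0] = 0xD1, P[1] = 0xF2, P[2] = 0x9B, P[3] = 0x1B, P[4] = 0x17, P[5] = 0x07

CFB decryption: P_i = C_i ⊕ E(K, C_{i−1}), with C_{−1} = IV.
P[0]: E(K, 0x86) = 0xAD; 0x7C ⊕ 0xAD = 0xD1.
P[1]: E(K, 0x7C) = 0xA3; 0x51 ⊕ 0xA3 = 0xF2.
P[2]: E(K, 0x51) = 0x78; 0xE3 ⊕ 0x78 = 0x9B.
P[3]: E(K, 0xE3) = 0x0A; 0x11 ⊕ 0x0A = 0x1B.
P[4]: E(K, 0x11) = 0x38; 0x2F ⊕ 0x38 = 0x17.
P[5]: E(K, 0x2F) = 0x56; 0x51 ⊕ 0x56 = 0x07.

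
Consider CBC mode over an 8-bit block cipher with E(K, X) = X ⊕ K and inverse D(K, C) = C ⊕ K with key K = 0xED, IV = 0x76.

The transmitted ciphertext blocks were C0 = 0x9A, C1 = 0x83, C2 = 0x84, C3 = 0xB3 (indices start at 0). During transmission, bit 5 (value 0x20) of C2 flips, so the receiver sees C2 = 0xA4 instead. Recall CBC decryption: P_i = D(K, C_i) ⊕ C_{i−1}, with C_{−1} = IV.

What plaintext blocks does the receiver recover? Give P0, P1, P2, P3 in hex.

Only C2 changed, to 0xA4. In CBC, a change in C_i garbles P_i and flips the same bit in P_{i+1}. Decrypting the received ciphertext:
P0: D(K, 0x9A) = 0x77; 0x77 ⊕ 0x76 = 0x01.
P1: D(K, 0x83) = 0x6E; 0x6E ⊕ 0x9A = 0xF4.
P2: D(K, 0xA4) = 0x49; 0x49 ⊕ 0x83 = 0xCA.
P3: D(K, 0xB3) = 0x5E; 0x5E ⊕ 0xA4 = 0xFA.
Blocks that differ from the original plaintext: P2, P3.

P0 = 0x01, P1 = 0xF4, P2 = 0xCA, P3 = 0xFA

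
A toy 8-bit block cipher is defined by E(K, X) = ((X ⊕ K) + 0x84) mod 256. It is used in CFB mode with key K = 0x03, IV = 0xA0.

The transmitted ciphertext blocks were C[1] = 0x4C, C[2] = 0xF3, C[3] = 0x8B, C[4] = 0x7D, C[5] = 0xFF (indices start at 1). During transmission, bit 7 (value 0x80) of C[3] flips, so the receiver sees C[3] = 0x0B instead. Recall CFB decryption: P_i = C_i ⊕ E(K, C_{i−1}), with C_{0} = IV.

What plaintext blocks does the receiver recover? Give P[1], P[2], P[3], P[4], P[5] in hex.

P[1] = 0x6B, P[2] = 0x20, P[3] = 0x7F, P[4] = 0xF1, P[5] = 0xFD

Only C[3] changed, to 0x0B. In CFB, a change in C_i flips the same bit in P_i and garbles P_{i+1}. Decrypting the received ciphertext:
P[1]: E(K, 0xA0) = 0x27; 0x4C ⊕ 0x27 = 0x6B.
P[2]: E(K, 0x4C) = 0xD3; 0xF3 ⊕ 0xD3 = 0x20.
P[3]: E(K, 0xF3) = 0x74; 0x0B ⊕ 0x74 = 0x7F.
P[4]: E(K, 0x0B) = 0x8C; 0x7D ⊕ 0x8C = 0xF1.
P[5]: E(K, 0x7D) = 0x02; 0xFF ⊕ 0x02 = 0xFD.
Blocks that differ from the original plaintext: P[3], P[4].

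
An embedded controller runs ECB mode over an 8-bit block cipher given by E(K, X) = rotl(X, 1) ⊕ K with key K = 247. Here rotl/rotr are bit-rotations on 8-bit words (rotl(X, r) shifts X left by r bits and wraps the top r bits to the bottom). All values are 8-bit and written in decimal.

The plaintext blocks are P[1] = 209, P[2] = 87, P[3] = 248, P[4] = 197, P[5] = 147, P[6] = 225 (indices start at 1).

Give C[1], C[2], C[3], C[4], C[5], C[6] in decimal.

C[1] = 84, C[2] = 89, C[3] = 6, C[4] = 124, C[5] = 208, C[6] = 52

ECB encryption: C_i = E(K, P_i).
C[1]: E(K, 209) = 84.
C[2]: E(K, 87) = 89.
C[3]: E(K, 248) = 6.
C[4]: E(K, 197) = 124.
C[5]: E(K, 147) = 208.
C[6]: E(K, 225) = 52.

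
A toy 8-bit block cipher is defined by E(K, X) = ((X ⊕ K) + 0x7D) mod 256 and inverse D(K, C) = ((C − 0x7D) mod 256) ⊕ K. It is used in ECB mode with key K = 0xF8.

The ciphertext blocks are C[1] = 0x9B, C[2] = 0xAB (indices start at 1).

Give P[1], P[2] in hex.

P[1] = 0xE6, P[2] = 0xD6

ECB decryption: P_i = D(K, C_i).
P[1]: D(K, 0x9B) = 0xE6.
P[2]: D(K, 0xAB) = 0xD6.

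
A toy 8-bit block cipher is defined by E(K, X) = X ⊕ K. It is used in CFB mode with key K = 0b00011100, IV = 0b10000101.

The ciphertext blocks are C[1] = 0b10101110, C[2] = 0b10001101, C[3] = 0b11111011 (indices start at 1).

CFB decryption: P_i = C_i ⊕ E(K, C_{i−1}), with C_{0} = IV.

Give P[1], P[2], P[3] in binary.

P[1] = 0b00110111, P[2] = 0b00111111, P[3] = 0b01101010

P[1]: E(K, 0b10000101) = 0b10011001; 0b10101110 ⊕ 0b10011001 = 0b00110111.
P[2]: E(K, 0b10101110) = 0b10110010; 0b10001101 ⊕ 0b10110010 = 0b00111111.
P[3]: E(K, 0b10001101) = 0b10010001; 0b11111011 ⊕ 0b10010001 = 0b01101010.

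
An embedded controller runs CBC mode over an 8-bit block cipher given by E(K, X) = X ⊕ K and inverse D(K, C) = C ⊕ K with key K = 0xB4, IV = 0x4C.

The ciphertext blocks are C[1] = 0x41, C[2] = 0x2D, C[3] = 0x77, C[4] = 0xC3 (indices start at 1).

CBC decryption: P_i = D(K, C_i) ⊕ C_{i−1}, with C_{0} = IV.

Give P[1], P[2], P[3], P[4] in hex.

P[1] = 0xB9, P[2] = 0xD8, P[3] = 0xEE, P[4] = 0x00

P[1]: D(K, 0x41) = 0xF5; 0xF5 ⊕ 0x4C = 0xB9.
P[2]: D(K, 0x2D) = 0x99; 0x99 ⊕ 0x41 = 0xD8.
P[3]: D(K, 0x77) = 0xC3; 0xC3 ⊕ 0x2D = 0xEE.
P[4]: D(K, 0xC3) = 0x77; 0x77 ⊕ 0x77 = 0x00.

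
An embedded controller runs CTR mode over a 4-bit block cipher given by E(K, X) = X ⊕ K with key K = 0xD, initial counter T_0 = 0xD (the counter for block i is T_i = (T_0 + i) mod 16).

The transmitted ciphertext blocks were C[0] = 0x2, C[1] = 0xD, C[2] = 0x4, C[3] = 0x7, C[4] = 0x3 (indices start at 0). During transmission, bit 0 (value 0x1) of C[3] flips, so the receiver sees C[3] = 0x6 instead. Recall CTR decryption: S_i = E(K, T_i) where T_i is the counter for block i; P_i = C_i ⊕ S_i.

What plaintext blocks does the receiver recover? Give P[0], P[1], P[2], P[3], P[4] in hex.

Only C[3] changed, to 0x6. In CTR, a change in C_i flips the same bit in P_i only; the keystream is unaffected. Decrypting the received ciphertext:
P[0]: T = 0xD, S = E(K, T) = 0x0; 0x2 ⊕ 0x0 = 0x2.
P[1]: T = 0xE, S = E(K, T) = 0x3; 0xD ⊕ 0x3 = 0xE.
P[2]: T = 0xF, S = E(K, T) = 0x2; 0x4 ⊕ 0x2 = 0x6.
P[3]: T = 0x0, S = E(K, T) = 0xD; 0x6 ⊕ 0xD = 0xB.
P[4]: T = 0x1, S = E(K, T) = 0xC; 0x3 ⊕ 0xC = 0xF.
Blocks that differ from the original plaintext: P[3].

P[0] = 0x2, P[1] = 0xE, P[2] = 0x6, P[3] = 0xB, P[4] = 0xF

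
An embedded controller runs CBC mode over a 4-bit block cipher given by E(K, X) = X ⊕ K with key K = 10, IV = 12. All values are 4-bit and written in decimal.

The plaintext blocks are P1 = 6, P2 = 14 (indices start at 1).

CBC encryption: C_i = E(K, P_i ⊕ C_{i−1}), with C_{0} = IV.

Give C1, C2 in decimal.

C1: P1 ⊕ 12 = 10; E(K, 10) = 0.
C2: P2 ⊕ 0 = 14; E(K, 14) = 4.

C1 = 0, C2 = 4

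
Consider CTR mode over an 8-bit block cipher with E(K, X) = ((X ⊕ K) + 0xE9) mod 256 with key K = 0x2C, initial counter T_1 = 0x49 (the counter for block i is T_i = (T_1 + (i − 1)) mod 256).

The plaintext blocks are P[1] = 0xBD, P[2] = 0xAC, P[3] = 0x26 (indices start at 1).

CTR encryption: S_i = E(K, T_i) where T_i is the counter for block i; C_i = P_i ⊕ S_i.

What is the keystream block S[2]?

0x4F

C[1]: T = 0x49, S = E(K, T) = 0x4E; 0xBD ⊕ 0x4E = 0xF3.
C[2]: T = 0x4A, S = E(K, T) = 0x4F; 0xAC ⊕ 0x4F = 0xE3.
So S[2] = 0x4F.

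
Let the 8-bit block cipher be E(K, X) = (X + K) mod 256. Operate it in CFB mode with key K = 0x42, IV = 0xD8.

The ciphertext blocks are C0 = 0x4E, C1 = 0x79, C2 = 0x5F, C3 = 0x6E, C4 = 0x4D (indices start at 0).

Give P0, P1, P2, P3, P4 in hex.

CFB decryption: P_i = C_i ⊕ E(K, C_{i−1}), with C_{−1} = IV.
P0: E(K, 0xD8) = 0x1A; 0x4E ⊕ 0x1A = 0x54.
P1: E(K, 0x4E) = 0x90; 0x79 ⊕ 0x90 = 0xE9.
P2: E(K, 0x79) = 0xBB; 0x5F ⊕ 0xBB = 0xE4.
P3: E(K, 0x5F) = 0xA1; 0x6E ⊕ 0xA1 = 0xCF.
P4: E(K, 0x6E) = 0xB0; 0x4D ⊕ 0xB0 = 0xFD.

P0 = 0x54, P1 = 0xE9, P2 = 0xE4, P3 = 0xCF, P4 = 0xFD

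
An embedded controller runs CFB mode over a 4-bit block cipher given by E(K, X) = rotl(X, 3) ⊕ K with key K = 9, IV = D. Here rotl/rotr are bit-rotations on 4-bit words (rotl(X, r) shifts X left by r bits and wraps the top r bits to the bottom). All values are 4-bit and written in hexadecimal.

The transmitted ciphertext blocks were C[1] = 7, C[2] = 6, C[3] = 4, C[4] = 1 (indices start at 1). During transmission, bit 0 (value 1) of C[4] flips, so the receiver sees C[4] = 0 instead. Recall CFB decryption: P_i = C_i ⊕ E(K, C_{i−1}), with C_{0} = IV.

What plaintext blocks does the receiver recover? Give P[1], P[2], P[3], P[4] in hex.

P[1] = 0, P[2] = 4, P[3] = E, P[4] = B

Only C[4] changed, to 0. In CFB, a change in C_i flips the same bit in P_i and garbles P_{i+1}. Decrypting the received ciphertext:
P[1]: E(K, D) = 7; 7 ⊕ 7 = 0.
P[2]: E(K, 7) = 2; 6 ⊕ 2 = 4.
P[3]: E(K, 6) = A; 4 ⊕ A = E.
P[4]: E(K, 4) = B; 0 ⊕ B = B.
Blocks that differ from the original plaintext: P[4].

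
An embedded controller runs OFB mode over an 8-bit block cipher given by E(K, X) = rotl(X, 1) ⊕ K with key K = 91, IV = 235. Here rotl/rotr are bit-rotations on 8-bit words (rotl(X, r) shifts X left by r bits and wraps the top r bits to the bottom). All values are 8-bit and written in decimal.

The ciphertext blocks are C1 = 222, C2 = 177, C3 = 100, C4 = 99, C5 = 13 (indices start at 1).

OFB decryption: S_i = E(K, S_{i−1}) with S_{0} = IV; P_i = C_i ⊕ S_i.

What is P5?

P5 = 159

P1: S = E(K, 235) = 140; 222 ⊕ 140 = 82.
P2: S = E(K, 140) = 66; 177 ⊕ 66 = 243.
P3: S = E(K, 66) = 223; 100 ⊕ 223 = 187.
P4: S = E(K, 223) = 228; 99 ⊕ 228 = 135.
P5: S = E(K, 228) = 146; 13 ⊕ 146 = 159.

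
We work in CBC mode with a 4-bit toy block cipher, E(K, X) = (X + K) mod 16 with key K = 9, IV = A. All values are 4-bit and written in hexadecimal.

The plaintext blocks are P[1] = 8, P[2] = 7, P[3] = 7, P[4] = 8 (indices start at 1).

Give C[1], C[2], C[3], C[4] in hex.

C[1] = B, C[2] = 5, C[3] = B, C[4] = C

CBC encryption: C_i = E(K, P_i ⊕ C_{i−1}), with C_{0} = IV.
C[1]: P[1] ⊕ A = 2; E(K, 2) = B.
C[2]: P[2] ⊕ B = C; E(K, C) = 5.
C[3]: P[3] ⊕ 5 = 2; E(K, 2) = B.
C[4]: P[4] ⊕ B = 3; E(K, 3) = C.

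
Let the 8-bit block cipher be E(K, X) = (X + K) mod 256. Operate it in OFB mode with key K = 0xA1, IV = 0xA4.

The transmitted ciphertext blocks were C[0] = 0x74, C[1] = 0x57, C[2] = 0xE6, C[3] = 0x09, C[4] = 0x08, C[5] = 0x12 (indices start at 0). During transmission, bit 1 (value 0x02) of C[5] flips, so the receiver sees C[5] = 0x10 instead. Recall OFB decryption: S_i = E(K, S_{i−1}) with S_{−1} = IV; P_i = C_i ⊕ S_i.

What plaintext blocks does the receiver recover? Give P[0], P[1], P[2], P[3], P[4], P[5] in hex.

P[0] = 0x31, P[1] = 0xB1, P[2] = 0x61, P[3] = 0x21, P[4] = 0xC1, P[5] = 0x7A

Only C[5] changed, to 0x10. In OFB, a change in C_i flips the same bit in P_i only; the keystream is unaffected. Decrypting the received ciphertext:
P[0]: S = E(K, 0xA4) = 0x45; 0x74 ⊕ 0x45 = 0x31.
P[1]: S = E(K, 0x45) = 0xE6; 0x57 ⊕ 0xE6 = 0xB1.
P[2]: S = E(K, 0xE6) = 0x87; 0xE6 ⊕ 0x87 = 0x61.
P[3]: S = E(K, 0x87) = 0x28; 0x09 ⊕ 0x28 = 0x21.
P[4]: S = E(K, 0x28) = 0xC9; 0x08 ⊕ 0xC9 = 0xC1.
P[5]: S = E(K, 0xC9) = 0x6A; 0x10 ⊕ 0x6A = 0x7A.
Blocks that differ from the original plaintext: P[5].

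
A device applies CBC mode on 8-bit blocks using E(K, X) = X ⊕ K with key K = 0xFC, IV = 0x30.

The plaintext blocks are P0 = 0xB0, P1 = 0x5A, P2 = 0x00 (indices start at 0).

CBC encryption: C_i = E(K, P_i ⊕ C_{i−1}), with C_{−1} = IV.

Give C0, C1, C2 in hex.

C0 = 0x7C, C1 = 0xDA, C2 = 0x26

C0: P0 ⊕ 0x30 = 0x80; E(K, 0x80) = 0x7C.
C1: P1 ⊕ 0x7C = 0x26; E(K, 0x26) = 0xDA.
C2: P2 ⊕ 0xDA = 0xDA; E(K, 0xDA) = 0x26.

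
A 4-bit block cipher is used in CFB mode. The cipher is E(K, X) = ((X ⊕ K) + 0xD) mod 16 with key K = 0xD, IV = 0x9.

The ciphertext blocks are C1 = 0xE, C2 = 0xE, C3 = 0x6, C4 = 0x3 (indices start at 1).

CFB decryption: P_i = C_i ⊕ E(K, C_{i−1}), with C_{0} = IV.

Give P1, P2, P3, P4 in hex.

P1: E(K, 0x9) = 0x1; 0xE ⊕ 0x1 = 0xF.
P2: E(K, 0xE) = 0x0; 0xE ⊕ 0x0 = 0xE.
P3: E(K, 0xE) = 0x0; 0x6 ⊕ 0x0 = 0x6.
P4: E(K, 0x6) = 0x8; 0x3 ⊕ 0x8 = 0xB.

P1 = 0xF, P2 = 0xE, P3 = 0x6, P4 = 0xB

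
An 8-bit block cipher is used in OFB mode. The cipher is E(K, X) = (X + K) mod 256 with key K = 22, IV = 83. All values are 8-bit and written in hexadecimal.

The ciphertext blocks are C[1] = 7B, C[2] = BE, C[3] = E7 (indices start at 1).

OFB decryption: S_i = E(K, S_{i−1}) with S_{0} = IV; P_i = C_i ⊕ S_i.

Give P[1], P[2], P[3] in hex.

P[1]: S = E(K, 83) = A5; 7B ⊕ A5 = DE.
P[2]: S = E(K, A5) = C7; BE ⊕ C7 = 79.
P[3]: S = E(K, C7) = E9; E7 ⊕ E9 = 0E.

P[1] = DE, P[2] = 79, P[3] = 0E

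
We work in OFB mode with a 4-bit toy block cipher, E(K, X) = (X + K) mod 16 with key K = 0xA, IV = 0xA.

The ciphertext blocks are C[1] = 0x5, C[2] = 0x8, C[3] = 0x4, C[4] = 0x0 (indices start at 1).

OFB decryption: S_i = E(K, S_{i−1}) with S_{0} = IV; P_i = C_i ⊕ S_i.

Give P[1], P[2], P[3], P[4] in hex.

P[1]: S = E(K, 0xA) = 0x4; 0x5 ⊕ 0x4 = 0x1.
P[2]: S = E(K, 0x4) = 0xE; 0x8 ⊕ 0xE = 0x6.
P[3]: S = E(K, 0xE) = 0x8; 0x4 ⊕ 0x8 = 0xC.
P[4]: S = E(K, 0x8) = 0x2; 0x0 ⊕ 0x2 = 0x2.

P[1] = 0x1, P[2] = 0x6, P[3] = 0xC, P[4] = 0x2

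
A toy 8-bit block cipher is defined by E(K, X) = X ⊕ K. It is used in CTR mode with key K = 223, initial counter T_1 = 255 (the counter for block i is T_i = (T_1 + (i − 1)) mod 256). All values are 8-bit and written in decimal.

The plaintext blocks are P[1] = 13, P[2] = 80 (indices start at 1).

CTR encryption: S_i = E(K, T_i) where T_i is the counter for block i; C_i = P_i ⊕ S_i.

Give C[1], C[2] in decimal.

C[1]: T = 255, S = E(K, T) = 32; 13 ⊕ 32 = 45.
C[2]: T = 0, S = E(K, T) = 223; 80 ⊕ 223 = 143.

C[1] = 45, C[2] = 143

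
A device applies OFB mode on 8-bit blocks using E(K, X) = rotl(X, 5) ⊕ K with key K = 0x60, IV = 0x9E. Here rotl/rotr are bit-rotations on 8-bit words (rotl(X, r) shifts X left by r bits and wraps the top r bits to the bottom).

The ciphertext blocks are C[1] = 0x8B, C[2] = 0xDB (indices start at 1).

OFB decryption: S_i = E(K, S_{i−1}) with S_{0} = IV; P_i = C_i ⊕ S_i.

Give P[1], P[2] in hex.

P[1] = 0x38, P[2] = 0xCD

P[1]: S = E(K, 0x9E) = 0xB3; 0x8B ⊕ 0xB3 = 0x38.
P[2]: S = E(K, 0xB3) = 0x16; 0xDB ⊕ 0x16 = 0xCD.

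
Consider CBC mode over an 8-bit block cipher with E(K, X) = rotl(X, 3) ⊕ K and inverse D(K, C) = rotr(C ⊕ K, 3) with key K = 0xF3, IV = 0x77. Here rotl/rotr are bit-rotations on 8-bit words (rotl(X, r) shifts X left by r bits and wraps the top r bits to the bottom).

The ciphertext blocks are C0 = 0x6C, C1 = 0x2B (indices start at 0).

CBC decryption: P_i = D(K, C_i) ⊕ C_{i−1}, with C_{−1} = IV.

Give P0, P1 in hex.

P0 = 0x84, P1 = 0x77

P0: D(K, 0x6C) = 0xF3; 0xF3 ⊕ 0x77 = 0x84.
P1: D(K, 0x2B) = 0x1B; 0x1B ⊕ 0x6C = 0x77.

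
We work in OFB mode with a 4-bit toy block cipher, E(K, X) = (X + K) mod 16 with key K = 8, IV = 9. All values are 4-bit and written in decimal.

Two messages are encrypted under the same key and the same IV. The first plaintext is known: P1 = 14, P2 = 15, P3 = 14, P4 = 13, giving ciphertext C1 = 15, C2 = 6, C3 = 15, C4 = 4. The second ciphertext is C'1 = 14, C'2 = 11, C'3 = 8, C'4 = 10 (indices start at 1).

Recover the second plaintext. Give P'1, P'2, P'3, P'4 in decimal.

P'1 = 15, P'2 = 2, P'3 = 9, P'4 = 3

In OFB with a reused IV, both messages share the same keystream S_i, so C_i ⊕ C'_i = P_i ⊕ P'_i and thus P'_i = P_i ⊕ C_i ⊕ C'_i.
P'1: 14 ⊕ 15 ⊕ 14 = 15.
P'2: 15 ⊕ 6 ⊕ 11 = 2.
P'3: 14 ⊕ 15 ⊕ 8 = 9.
P'4: 13 ⊕ 4 ⊕ 10 = 3.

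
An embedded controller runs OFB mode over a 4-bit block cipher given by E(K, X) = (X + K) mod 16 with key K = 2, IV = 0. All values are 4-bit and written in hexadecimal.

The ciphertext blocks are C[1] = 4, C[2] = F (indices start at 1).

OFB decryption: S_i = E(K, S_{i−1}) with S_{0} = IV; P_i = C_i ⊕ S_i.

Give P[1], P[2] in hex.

P[1]: S = E(K, 0) = 2; 4 ⊕ 2 = 6.
P[2]: S = E(K, 2) = 4; F ⊕ 4 = B.

P[1] = 6, P[2] = B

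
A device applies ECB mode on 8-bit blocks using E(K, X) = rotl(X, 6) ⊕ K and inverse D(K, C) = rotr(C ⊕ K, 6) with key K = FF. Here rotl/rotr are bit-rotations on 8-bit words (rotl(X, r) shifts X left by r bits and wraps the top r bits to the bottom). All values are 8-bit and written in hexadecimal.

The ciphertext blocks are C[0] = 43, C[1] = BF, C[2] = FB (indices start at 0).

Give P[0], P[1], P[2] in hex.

P[0] = F2, P[1] = 01, P[2] = 10

ECB decryption: P_i = D(K, C_i).
P[0]: D(K, 43) = F2.
P[1]: D(K, BF) = 01.
P[2]: D(K, FB) = 10.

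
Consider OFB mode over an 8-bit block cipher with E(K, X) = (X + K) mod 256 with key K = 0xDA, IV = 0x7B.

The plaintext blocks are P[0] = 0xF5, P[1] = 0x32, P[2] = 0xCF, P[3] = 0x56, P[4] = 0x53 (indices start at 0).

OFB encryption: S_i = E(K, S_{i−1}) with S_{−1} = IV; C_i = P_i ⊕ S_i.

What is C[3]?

C[3] = 0xB5

C[0]: S = E(K, 0x7B) = 0x55; 0xF5 ⊕ 0x55 = 0xA0.
C[1]: S = E(K, 0x55) = 0x2F; 0x32 ⊕ 0x2F = 0x1D.
C[2]: S = E(K, 0x2F) = 0x09; 0xCF ⊕ 0x09 = 0xC6.
C[3]: S = E(K, 0x09) = 0xE3; 0x56 ⊕ 0xE3 = 0xB5.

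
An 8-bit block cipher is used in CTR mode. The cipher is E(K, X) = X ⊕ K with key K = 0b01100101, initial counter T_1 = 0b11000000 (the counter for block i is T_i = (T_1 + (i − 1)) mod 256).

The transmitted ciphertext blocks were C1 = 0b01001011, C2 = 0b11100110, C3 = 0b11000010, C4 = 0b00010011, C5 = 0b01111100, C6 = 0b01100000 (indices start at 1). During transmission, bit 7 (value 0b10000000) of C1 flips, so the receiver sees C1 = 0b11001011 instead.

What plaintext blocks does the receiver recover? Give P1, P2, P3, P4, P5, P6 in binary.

P1 = 0b01101110, P2 = 0b01000010, P3 = 0b01100101, P4 = 0b10110101, P5 = 0b11011101, P6 = 0b11000000

CTR decryption: S_i = E(K, T_i) where T_i is the counter for block i; P_i = C_i ⊕ S_i.
Only C1 changed, to 0b11001011. In CTR, a change in C_i flips the same bit in P_i only; the keystream is unaffected. Decrypting the received ciphertext:
P1: T = 0b11000000, S = E(K, T) = 0b10100101; 0b11001011 ⊕ 0b10100101 = 0b01101110.
P2: T = 0b11000001, S = E(K, T) = 0b10100100; 0b11100110 ⊕ 0b10100100 = 0b01000010.
P3: T = 0b11000010, S = E(K, T) = 0b10100111; 0b11000010 ⊕ 0b10100111 = 0b01100101.
P4: T = 0b11000011, S = E(K, T) = 0b10100110; 0b00010011 ⊕ 0b10100110 = 0b10110101.
P5: T = 0b11000100, S = E(K, T) = 0b10100001; 0b01111100 ⊕ 0b10100001 = 0b11011101.
P6: T = 0b11000101, S = E(K, T) = 0b10100000; 0b01100000 ⊕ 0b10100000 = 0b11000000.
Blocks that differ from the original plaintext: P1.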